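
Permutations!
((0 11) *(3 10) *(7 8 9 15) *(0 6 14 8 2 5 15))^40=(15)(0 8 6)(9 14 11)=[8, 1, 2, 3, 4, 5, 0, 7, 6, 14, 10, 9, 12, 13, 11, 15]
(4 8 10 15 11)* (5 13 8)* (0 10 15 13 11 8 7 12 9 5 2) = (0 10 13 7 12 9 5 11 4 2)(8 15) = [10, 1, 0, 3, 2, 11, 6, 12, 15, 5, 13, 4, 9, 7, 14, 8]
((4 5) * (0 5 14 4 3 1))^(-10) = (14)(0 3)(1 5) = [3, 5, 2, 0, 4, 1, 6, 7, 8, 9, 10, 11, 12, 13, 14]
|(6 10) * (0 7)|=2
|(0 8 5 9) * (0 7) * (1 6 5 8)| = |(0 1 6 5 9 7)| = 6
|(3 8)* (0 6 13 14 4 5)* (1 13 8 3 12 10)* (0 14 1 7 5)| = 18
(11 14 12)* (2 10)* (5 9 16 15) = (2 10)(5 9 16 15)(11 14 12) = [0, 1, 10, 3, 4, 9, 6, 7, 8, 16, 2, 14, 11, 13, 12, 5, 15]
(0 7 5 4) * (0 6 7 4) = (0 4 6 7 5) = [4, 1, 2, 3, 6, 0, 7, 5]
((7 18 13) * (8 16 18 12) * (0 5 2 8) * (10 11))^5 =(0 18 5 13 2 7 8 12 16)(10 11) =[18, 1, 7, 3, 4, 13, 6, 8, 12, 9, 11, 10, 16, 2, 14, 15, 0, 17, 5]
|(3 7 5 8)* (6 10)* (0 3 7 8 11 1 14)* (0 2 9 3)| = |(1 14 2 9 3 8 7 5 11)(6 10)| = 18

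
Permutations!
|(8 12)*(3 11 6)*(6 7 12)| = 6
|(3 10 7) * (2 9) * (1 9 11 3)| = 7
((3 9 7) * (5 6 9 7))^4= [0, 1, 2, 3, 4, 6, 9, 7, 8, 5]= (5 6 9)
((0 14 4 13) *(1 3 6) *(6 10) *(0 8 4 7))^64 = [14, 1, 2, 3, 13, 5, 6, 0, 4, 9, 10, 11, 12, 8, 7] = (0 14 7)(4 13 8)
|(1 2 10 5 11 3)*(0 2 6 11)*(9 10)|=20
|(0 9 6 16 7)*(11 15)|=10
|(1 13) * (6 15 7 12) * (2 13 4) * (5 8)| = 4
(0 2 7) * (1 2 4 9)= (0 4 9 1 2 7)= [4, 2, 7, 3, 9, 5, 6, 0, 8, 1]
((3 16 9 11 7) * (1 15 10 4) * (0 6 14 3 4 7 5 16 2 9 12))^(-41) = [12, 4, 3, 14, 7, 11, 0, 10, 8, 2, 15, 9, 16, 13, 6, 1, 5] = (0 12 16 5 11 9 2 3 14 6)(1 4 7 10 15)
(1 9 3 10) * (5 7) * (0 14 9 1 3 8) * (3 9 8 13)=(0 14 8)(3 10 9 13)(5 7)=[14, 1, 2, 10, 4, 7, 6, 5, 0, 13, 9, 11, 12, 3, 8]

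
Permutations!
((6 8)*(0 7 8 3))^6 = (0 7 8 6 3) = [7, 1, 2, 0, 4, 5, 3, 8, 6]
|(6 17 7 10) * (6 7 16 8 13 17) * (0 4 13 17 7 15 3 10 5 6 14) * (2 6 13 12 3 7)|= |(0 4 12 3 10 15 7 5 13 2 6 14)(8 17 16)|= 12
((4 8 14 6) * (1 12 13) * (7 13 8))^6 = (1 7 6 8)(4 14 12 13) = [0, 7, 2, 3, 14, 5, 8, 6, 1, 9, 10, 11, 13, 4, 12]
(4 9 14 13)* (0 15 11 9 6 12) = (0 15 11 9 14 13 4 6 12) = [15, 1, 2, 3, 6, 5, 12, 7, 8, 14, 10, 9, 0, 4, 13, 11]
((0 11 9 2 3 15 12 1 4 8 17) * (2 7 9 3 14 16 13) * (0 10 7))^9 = (0 10 4 15)(1 3 9 17)(2 14 16 13)(7 8 12 11) = [10, 3, 14, 9, 15, 5, 6, 8, 12, 17, 4, 7, 11, 2, 16, 0, 13, 1]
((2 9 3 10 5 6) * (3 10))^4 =(2 6 5 10 9) =[0, 1, 6, 3, 4, 10, 5, 7, 8, 2, 9]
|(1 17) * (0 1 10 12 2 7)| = 7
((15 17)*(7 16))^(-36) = (17) = [0, 1, 2, 3, 4, 5, 6, 7, 8, 9, 10, 11, 12, 13, 14, 15, 16, 17]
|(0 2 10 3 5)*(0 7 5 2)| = |(2 10 3)(5 7)| = 6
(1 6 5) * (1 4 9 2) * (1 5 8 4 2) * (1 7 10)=(1 6 8 4 9 7 10)(2 5)=[0, 6, 5, 3, 9, 2, 8, 10, 4, 7, 1]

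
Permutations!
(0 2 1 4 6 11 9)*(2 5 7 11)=[5, 4, 1, 3, 6, 7, 2, 11, 8, 0, 10, 9]=(0 5 7 11 9)(1 4 6 2)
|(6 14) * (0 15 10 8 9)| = |(0 15 10 8 9)(6 14)| = 10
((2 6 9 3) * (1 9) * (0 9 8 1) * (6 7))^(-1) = (0 6 7 2 3 9)(1 8) = [6, 8, 3, 9, 4, 5, 7, 2, 1, 0]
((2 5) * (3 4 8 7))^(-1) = (2 5)(3 7 8 4) = [0, 1, 5, 7, 3, 2, 6, 8, 4]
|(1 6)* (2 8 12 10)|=|(1 6)(2 8 12 10)|=4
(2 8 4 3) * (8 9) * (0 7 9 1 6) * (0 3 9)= (0 7)(1 6 3 2)(4 9 8)= [7, 6, 1, 2, 9, 5, 3, 0, 4, 8]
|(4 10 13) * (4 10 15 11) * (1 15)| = 4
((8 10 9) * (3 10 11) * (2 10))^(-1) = (2 3 11 8 9 10) = [0, 1, 3, 11, 4, 5, 6, 7, 9, 10, 2, 8]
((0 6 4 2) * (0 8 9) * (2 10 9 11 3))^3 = (0 10 6 9 4)(2 3 11 8) = [10, 1, 3, 11, 0, 5, 9, 7, 2, 4, 6, 8]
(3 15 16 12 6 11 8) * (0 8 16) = (0 8 3 15)(6 11 16 12) = [8, 1, 2, 15, 4, 5, 11, 7, 3, 9, 10, 16, 6, 13, 14, 0, 12]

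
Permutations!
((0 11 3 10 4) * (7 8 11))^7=[0, 1, 2, 3, 4, 5, 6, 7, 8, 9, 10, 11]=(11)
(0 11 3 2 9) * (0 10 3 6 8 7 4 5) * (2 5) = (0 11 6 8 7 4 2 9 10 3 5) = [11, 1, 9, 5, 2, 0, 8, 4, 7, 10, 3, 6]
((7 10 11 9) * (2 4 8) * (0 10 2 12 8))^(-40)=(12)(0 11 7 4 10 9 2)=[11, 1, 0, 3, 10, 5, 6, 4, 8, 2, 9, 7, 12]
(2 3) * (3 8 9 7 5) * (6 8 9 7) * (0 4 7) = [4, 1, 9, 2, 7, 3, 8, 5, 0, 6] = (0 4 7 5 3 2 9 6 8)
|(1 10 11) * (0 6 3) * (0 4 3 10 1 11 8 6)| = |(11)(3 4)(6 10 8)| = 6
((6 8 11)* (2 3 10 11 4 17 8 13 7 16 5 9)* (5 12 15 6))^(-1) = (2 9 5 11 10 3)(4 8 17)(6 15 12 16 7 13) = [0, 1, 9, 2, 8, 11, 15, 13, 17, 5, 3, 10, 16, 6, 14, 12, 7, 4]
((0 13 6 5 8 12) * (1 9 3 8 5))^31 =(0 12 8 3 9 1 6 13) =[12, 6, 2, 9, 4, 5, 13, 7, 3, 1, 10, 11, 8, 0]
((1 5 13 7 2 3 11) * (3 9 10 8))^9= (1 11 3 8 10 9 2 7 13 5)= [0, 11, 7, 8, 4, 1, 6, 13, 10, 2, 9, 3, 12, 5]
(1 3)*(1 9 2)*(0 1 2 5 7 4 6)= (0 1 3 9 5 7 4 6)= [1, 3, 2, 9, 6, 7, 0, 4, 8, 5]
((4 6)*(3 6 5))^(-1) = (3 5 4 6) = [0, 1, 2, 5, 6, 4, 3]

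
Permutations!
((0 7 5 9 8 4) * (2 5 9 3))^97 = (0 9 4 7 8)(2 5 3) = [9, 1, 5, 2, 7, 3, 6, 8, 0, 4]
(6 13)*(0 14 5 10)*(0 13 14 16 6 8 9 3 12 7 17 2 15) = (0 16 6 14 5 10 13 8 9 3 12 7 17 2 15) = [16, 1, 15, 12, 4, 10, 14, 17, 9, 3, 13, 11, 7, 8, 5, 0, 6, 2]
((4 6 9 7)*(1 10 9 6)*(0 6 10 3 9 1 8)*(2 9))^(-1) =(0 8 4 7 9 2 3 1 10 6) =[8, 10, 3, 1, 7, 5, 0, 9, 4, 2, 6]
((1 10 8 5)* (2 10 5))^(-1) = (1 5)(2 8 10) = [0, 5, 8, 3, 4, 1, 6, 7, 10, 9, 2]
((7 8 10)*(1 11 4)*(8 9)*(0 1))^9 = (0 1 11 4)(7 9 8 10) = [1, 11, 2, 3, 0, 5, 6, 9, 10, 8, 7, 4]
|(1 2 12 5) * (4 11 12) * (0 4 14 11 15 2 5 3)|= 8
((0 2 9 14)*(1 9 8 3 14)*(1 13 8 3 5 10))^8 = (14)(1 13 5)(8 10 9) = [0, 13, 2, 3, 4, 1, 6, 7, 10, 8, 9, 11, 12, 5, 14]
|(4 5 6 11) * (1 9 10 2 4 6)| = 6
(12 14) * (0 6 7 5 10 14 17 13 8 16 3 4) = [6, 1, 2, 4, 0, 10, 7, 5, 16, 9, 14, 11, 17, 8, 12, 15, 3, 13] = (0 6 7 5 10 14 12 17 13 8 16 3 4)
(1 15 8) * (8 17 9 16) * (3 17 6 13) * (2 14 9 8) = (1 15 6 13 3 17 8)(2 14 9 16) = [0, 15, 14, 17, 4, 5, 13, 7, 1, 16, 10, 11, 12, 3, 9, 6, 2, 8]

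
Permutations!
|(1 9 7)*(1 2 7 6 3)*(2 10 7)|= 4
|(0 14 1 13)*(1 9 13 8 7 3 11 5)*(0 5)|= 10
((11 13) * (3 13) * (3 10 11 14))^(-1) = (3 14 13)(10 11) = [0, 1, 2, 14, 4, 5, 6, 7, 8, 9, 11, 10, 12, 3, 13]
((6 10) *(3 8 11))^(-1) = [0, 1, 2, 11, 4, 5, 10, 7, 3, 9, 6, 8] = (3 11 8)(6 10)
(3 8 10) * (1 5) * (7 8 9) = [0, 5, 2, 9, 4, 1, 6, 8, 10, 7, 3] = (1 5)(3 9 7 8 10)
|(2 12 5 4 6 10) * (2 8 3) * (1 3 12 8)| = |(1 3 2 8 12 5 4 6 10)| = 9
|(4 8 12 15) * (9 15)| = |(4 8 12 9 15)| = 5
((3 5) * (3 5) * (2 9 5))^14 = [0, 1, 5, 3, 4, 9, 6, 7, 8, 2] = (2 5 9)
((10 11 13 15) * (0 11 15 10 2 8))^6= (0 8 2 15 10 13 11)= [8, 1, 15, 3, 4, 5, 6, 7, 2, 9, 13, 0, 12, 11, 14, 10]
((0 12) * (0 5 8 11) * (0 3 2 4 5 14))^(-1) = (0 14 12)(2 3 11 8 5 4) = [14, 1, 3, 11, 2, 4, 6, 7, 5, 9, 10, 8, 0, 13, 12]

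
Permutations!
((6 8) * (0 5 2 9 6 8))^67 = (0 2 6 5 9) = [2, 1, 6, 3, 4, 9, 5, 7, 8, 0]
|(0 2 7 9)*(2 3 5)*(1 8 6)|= 6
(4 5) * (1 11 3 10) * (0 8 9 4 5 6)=[8, 11, 2, 10, 6, 5, 0, 7, 9, 4, 1, 3]=(0 8 9 4 6)(1 11 3 10)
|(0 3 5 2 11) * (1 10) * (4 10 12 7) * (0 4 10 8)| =|(0 3 5 2 11 4 8)(1 12 7 10)| =28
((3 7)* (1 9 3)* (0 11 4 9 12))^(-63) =(0 11 4 9 3 7 1 12) =[11, 12, 2, 7, 9, 5, 6, 1, 8, 3, 10, 4, 0]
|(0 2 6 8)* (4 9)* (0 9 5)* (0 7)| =8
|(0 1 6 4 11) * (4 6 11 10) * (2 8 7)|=|(0 1 11)(2 8 7)(4 10)|=6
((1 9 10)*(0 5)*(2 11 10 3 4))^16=(1 3 2 10 9 4 11)=[0, 3, 10, 2, 11, 5, 6, 7, 8, 4, 9, 1]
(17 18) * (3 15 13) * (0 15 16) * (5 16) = (0 15 13 3 5 16)(17 18) = [15, 1, 2, 5, 4, 16, 6, 7, 8, 9, 10, 11, 12, 3, 14, 13, 0, 18, 17]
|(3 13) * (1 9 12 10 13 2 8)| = |(1 9 12 10 13 3 2 8)| = 8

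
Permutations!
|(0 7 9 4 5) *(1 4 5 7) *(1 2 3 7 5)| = |(0 2 3 7 9 1 4 5)| = 8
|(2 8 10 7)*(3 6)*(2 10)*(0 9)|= 2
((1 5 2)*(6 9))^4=[0, 5, 1, 3, 4, 2, 6, 7, 8, 9]=(9)(1 5 2)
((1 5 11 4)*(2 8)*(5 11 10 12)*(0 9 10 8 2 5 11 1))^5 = (0 4 11 12 10 9)(5 8) = [4, 1, 2, 3, 11, 8, 6, 7, 5, 0, 9, 12, 10]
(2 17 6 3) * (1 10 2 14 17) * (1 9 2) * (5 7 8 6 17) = (17)(1 10)(2 9)(3 14 5 7 8 6) = [0, 10, 9, 14, 4, 7, 3, 8, 6, 2, 1, 11, 12, 13, 5, 15, 16, 17]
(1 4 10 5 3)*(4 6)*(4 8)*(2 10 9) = (1 6 8 4 9 2 10 5 3) = [0, 6, 10, 1, 9, 3, 8, 7, 4, 2, 5]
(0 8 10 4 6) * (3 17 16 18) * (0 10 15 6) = [8, 1, 2, 17, 0, 5, 10, 7, 15, 9, 4, 11, 12, 13, 14, 6, 18, 16, 3] = (0 8 15 6 10 4)(3 17 16 18)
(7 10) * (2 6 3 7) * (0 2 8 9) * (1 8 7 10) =[2, 8, 6, 10, 4, 5, 3, 1, 9, 0, 7] =(0 2 6 3 10 7 1 8 9)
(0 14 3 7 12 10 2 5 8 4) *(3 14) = (14)(0 3 7 12 10 2 5 8 4) = [3, 1, 5, 7, 0, 8, 6, 12, 4, 9, 2, 11, 10, 13, 14]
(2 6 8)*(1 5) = (1 5)(2 6 8) = [0, 5, 6, 3, 4, 1, 8, 7, 2]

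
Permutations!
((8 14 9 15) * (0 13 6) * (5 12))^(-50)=[13, 1, 2, 3, 4, 5, 0, 7, 9, 8, 10, 11, 12, 6, 15, 14]=(0 13 6)(8 9)(14 15)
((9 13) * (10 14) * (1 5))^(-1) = (1 5)(9 13)(10 14) = [0, 5, 2, 3, 4, 1, 6, 7, 8, 13, 14, 11, 12, 9, 10]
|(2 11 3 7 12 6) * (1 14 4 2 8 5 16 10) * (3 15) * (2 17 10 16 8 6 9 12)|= |(1 14 4 17 10)(2 11 15 3 7)(5 8)(9 12)|= 10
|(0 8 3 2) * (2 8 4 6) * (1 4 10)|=|(0 10 1 4 6 2)(3 8)|=6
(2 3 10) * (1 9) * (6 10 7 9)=(1 6 10 2 3 7 9)=[0, 6, 3, 7, 4, 5, 10, 9, 8, 1, 2]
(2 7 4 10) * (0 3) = (0 3)(2 7 4 10) = [3, 1, 7, 0, 10, 5, 6, 4, 8, 9, 2]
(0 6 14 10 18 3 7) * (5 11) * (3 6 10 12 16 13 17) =(0 10 18 6 14 12 16 13 17 3 7)(5 11) =[10, 1, 2, 7, 4, 11, 14, 0, 8, 9, 18, 5, 16, 17, 12, 15, 13, 3, 6]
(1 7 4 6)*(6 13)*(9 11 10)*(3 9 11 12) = [0, 7, 2, 9, 13, 5, 1, 4, 8, 12, 11, 10, 3, 6] = (1 7 4 13 6)(3 9 12)(10 11)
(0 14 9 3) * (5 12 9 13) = (0 14 13 5 12 9 3) = [14, 1, 2, 0, 4, 12, 6, 7, 8, 3, 10, 11, 9, 5, 13]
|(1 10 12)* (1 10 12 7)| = 4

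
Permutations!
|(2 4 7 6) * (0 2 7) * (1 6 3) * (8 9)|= |(0 2 4)(1 6 7 3)(8 9)|= 12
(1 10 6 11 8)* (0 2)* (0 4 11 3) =[2, 10, 4, 0, 11, 5, 3, 7, 1, 9, 6, 8] =(0 2 4 11 8 1 10 6 3)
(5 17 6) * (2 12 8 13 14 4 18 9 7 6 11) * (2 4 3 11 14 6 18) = [0, 1, 12, 11, 2, 17, 5, 18, 13, 7, 10, 4, 8, 6, 3, 15, 16, 14, 9] = (2 12 8 13 6 5 17 14 3 11 4)(7 18 9)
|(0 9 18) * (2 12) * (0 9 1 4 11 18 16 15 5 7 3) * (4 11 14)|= 10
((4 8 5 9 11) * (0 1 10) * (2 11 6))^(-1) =(0 10 1)(2 6 9 5 8 4 11) =[10, 0, 6, 3, 11, 8, 9, 7, 4, 5, 1, 2]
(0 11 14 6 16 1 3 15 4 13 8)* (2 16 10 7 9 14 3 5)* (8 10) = [11, 5, 16, 15, 13, 2, 8, 9, 0, 14, 7, 3, 12, 10, 6, 4, 1] = (0 11 3 15 4 13 10 7 9 14 6 8)(1 5 2 16)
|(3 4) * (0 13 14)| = 6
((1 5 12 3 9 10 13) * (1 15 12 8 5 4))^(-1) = (1 4)(3 12 15 13 10 9)(5 8) = [0, 4, 2, 12, 1, 8, 6, 7, 5, 3, 9, 11, 15, 10, 14, 13]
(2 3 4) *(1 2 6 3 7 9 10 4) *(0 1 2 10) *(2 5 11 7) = [1, 10, 2, 5, 6, 11, 3, 9, 8, 0, 4, 7] = (0 1 10 4 6 3 5 11 7 9)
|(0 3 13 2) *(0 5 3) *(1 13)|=|(1 13 2 5 3)|=5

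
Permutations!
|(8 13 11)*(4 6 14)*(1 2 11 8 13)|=|(1 2 11 13 8)(4 6 14)|=15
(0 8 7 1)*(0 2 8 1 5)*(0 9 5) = (0 1 2 8 7)(5 9) = [1, 2, 8, 3, 4, 9, 6, 0, 7, 5]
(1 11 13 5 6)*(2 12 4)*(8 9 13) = [0, 11, 12, 3, 2, 6, 1, 7, 9, 13, 10, 8, 4, 5] = (1 11 8 9 13 5 6)(2 12 4)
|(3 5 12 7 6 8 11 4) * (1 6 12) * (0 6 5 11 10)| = |(0 6 8 10)(1 5)(3 11 4)(7 12)| = 12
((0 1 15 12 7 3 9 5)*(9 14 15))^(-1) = [5, 0, 2, 7, 4, 9, 6, 12, 8, 1, 10, 11, 15, 13, 3, 14] = (0 5 9 1)(3 7 12 15 14)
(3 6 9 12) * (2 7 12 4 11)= [0, 1, 7, 6, 11, 5, 9, 12, 8, 4, 10, 2, 3]= (2 7 12 3 6 9 4 11)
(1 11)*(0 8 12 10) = (0 8 12 10)(1 11) = [8, 11, 2, 3, 4, 5, 6, 7, 12, 9, 0, 1, 10]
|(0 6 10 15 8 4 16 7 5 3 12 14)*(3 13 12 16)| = |(0 6 10 15 8 4 3 16 7 5 13 12 14)| = 13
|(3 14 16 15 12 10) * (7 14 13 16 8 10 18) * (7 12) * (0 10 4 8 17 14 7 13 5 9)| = |(0 10 3 5 9)(4 8)(12 18)(13 16 15)(14 17)| = 30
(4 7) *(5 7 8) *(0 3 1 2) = (0 3 1 2)(4 8 5 7) = [3, 2, 0, 1, 8, 7, 6, 4, 5]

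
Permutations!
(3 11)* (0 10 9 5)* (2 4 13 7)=(0 10 9 5)(2 4 13 7)(3 11)=[10, 1, 4, 11, 13, 0, 6, 2, 8, 5, 9, 3, 12, 7]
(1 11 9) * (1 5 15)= [0, 11, 2, 3, 4, 15, 6, 7, 8, 5, 10, 9, 12, 13, 14, 1]= (1 11 9 5 15)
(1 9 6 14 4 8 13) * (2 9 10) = (1 10 2 9 6 14 4 8 13) = [0, 10, 9, 3, 8, 5, 14, 7, 13, 6, 2, 11, 12, 1, 4]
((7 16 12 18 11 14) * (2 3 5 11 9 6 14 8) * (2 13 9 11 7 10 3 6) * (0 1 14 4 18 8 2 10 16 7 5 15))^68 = (0 14 12 13 10 15 1 16 8 9 3)(2 18 6 11 4) = [14, 16, 18, 0, 2, 5, 11, 7, 9, 3, 15, 4, 13, 10, 12, 1, 8, 17, 6]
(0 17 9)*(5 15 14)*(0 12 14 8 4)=(0 17 9 12 14 5 15 8 4)=[17, 1, 2, 3, 0, 15, 6, 7, 4, 12, 10, 11, 14, 13, 5, 8, 16, 9]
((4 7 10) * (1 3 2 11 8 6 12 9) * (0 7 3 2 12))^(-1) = (0 6 8 11 2 1 9 12 3 4 10 7) = [6, 9, 1, 4, 10, 5, 8, 0, 11, 12, 7, 2, 3]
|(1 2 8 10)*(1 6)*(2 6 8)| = 2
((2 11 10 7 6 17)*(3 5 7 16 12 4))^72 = [0, 1, 3, 11, 2, 10, 12, 16, 8, 9, 7, 5, 17, 13, 14, 15, 6, 4] = (2 3 11 5 10 7 16 6 12 17 4)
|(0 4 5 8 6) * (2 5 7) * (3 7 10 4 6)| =10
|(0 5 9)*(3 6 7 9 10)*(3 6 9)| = |(0 5 10 6 7 3 9)| = 7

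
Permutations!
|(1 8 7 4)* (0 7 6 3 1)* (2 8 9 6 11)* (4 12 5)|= 60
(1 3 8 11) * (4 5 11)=(1 3 8 4 5 11)=[0, 3, 2, 8, 5, 11, 6, 7, 4, 9, 10, 1]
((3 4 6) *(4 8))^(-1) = (3 6 4 8) = [0, 1, 2, 6, 8, 5, 4, 7, 3]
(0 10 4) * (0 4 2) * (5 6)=(0 10 2)(5 6)=[10, 1, 0, 3, 4, 6, 5, 7, 8, 9, 2]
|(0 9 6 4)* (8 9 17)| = 6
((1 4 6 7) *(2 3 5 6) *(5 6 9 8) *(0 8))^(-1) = (0 9 5 8)(1 7 6 3 2 4) = [9, 7, 4, 2, 1, 8, 3, 6, 0, 5]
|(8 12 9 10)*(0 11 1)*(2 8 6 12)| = |(0 11 1)(2 8)(6 12 9 10)| = 12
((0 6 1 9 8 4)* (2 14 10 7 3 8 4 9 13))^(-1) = (0 4 9 8 3 7 10 14 2 13 1 6) = [4, 6, 13, 7, 9, 5, 0, 10, 3, 8, 14, 11, 12, 1, 2]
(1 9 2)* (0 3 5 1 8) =(0 3 5 1 9 2 8) =[3, 9, 8, 5, 4, 1, 6, 7, 0, 2]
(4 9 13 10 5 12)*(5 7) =(4 9 13 10 7 5 12) =[0, 1, 2, 3, 9, 12, 6, 5, 8, 13, 7, 11, 4, 10]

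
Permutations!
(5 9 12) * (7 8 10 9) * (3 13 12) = (3 13 12 5 7 8 10 9) = [0, 1, 2, 13, 4, 7, 6, 8, 10, 3, 9, 11, 5, 12]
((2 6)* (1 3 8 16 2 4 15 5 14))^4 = [0, 2, 5, 6, 1, 8, 14, 7, 4, 9, 10, 11, 12, 13, 16, 3, 15] = (1 2 5 8 4)(3 6 14 16 15)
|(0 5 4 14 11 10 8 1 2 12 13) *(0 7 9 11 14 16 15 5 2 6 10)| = 28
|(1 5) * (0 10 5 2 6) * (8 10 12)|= 8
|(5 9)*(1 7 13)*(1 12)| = |(1 7 13 12)(5 9)| = 4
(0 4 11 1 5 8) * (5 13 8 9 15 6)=[4, 13, 2, 3, 11, 9, 5, 7, 0, 15, 10, 1, 12, 8, 14, 6]=(0 4 11 1 13 8)(5 9 15 6)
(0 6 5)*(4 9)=(0 6 5)(4 9)=[6, 1, 2, 3, 9, 0, 5, 7, 8, 4]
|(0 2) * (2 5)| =3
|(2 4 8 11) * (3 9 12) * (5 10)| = 12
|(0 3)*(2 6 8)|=|(0 3)(2 6 8)|=6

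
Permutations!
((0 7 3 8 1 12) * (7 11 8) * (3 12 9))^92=[9, 12, 2, 11, 4, 5, 6, 8, 7, 0, 10, 3, 1]=(0 9)(1 12)(3 11)(7 8)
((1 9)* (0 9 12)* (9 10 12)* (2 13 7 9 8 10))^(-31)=(0 1 2 8 13 10 7 12 9)=[1, 2, 8, 3, 4, 5, 6, 12, 13, 0, 7, 11, 9, 10]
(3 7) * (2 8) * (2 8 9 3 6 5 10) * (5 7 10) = (2 9 3 10)(6 7) = [0, 1, 9, 10, 4, 5, 7, 6, 8, 3, 2]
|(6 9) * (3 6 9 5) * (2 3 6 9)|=6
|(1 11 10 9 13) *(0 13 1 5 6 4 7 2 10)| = |(0 13 5 6 4 7 2 10 9 1 11)| = 11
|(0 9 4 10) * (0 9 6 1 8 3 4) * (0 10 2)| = 14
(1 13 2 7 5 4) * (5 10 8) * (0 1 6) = (0 1 13 2 7 10 8 5 4 6) = [1, 13, 7, 3, 6, 4, 0, 10, 5, 9, 8, 11, 12, 2]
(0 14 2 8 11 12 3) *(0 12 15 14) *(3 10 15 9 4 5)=(2 8 11 9 4 5 3 12 10 15 14)=[0, 1, 8, 12, 5, 3, 6, 7, 11, 4, 15, 9, 10, 13, 2, 14]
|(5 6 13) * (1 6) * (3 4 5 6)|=|(1 3 4 5)(6 13)|=4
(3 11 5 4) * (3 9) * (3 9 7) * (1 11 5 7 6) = (1 11 7 3 5 4 6) = [0, 11, 2, 5, 6, 4, 1, 3, 8, 9, 10, 7]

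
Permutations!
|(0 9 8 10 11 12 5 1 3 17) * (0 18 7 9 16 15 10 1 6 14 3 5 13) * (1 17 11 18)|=|(0 16 15 10 18 7 9 8 17 1 5 6 14 3 11 12 13)|=17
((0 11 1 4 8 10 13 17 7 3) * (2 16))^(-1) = (0 3 7 17 13 10 8 4 1 11)(2 16) = [3, 11, 16, 7, 1, 5, 6, 17, 4, 9, 8, 0, 12, 10, 14, 15, 2, 13]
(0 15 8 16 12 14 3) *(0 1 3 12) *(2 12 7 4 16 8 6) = (0 15 6 2 12 14 7 4 16)(1 3) = [15, 3, 12, 1, 16, 5, 2, 4, 8, 9, 10, 11, 14, 13, 7, 6, 0]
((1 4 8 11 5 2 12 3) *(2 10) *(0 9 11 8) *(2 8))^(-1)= (0 4 1 3 12 2 8 10 5 11 9)= [4, 3, 8, 12, 1, 11, 6, 7, 10, 0, 5, 9, 2]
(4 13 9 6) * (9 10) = (4 13 10 9 6) = [0, 1, 2, 3, 13, 5, 4, 7, 8, 6, 9, 11, 12, 10]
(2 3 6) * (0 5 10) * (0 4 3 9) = [5, 1, 9, 6, 3, 10, 2, 7, 8, 0, 4] = (0 5 10 4 3 6 2 9)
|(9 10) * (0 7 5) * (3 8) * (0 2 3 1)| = |(0 7 5 2 3 8 1)(9 10)| = 14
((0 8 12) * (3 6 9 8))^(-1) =[12, 1, 2, 0, 4, 5, 3, 7, 9, 6, 10, 11, 8] =(0 12 8 9 6 3)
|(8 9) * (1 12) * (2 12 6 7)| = |(1 6 7 2 12)(8 9)| = 10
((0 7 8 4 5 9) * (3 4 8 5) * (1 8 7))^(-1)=(0 9 5 7 8 1)(3 4)=[9, 0, 2, 4, 3, 7, 6, 8, 1, 5]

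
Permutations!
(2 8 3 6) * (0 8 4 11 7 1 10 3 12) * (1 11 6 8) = (0 1 10 3 8 12)(2 4 6)(7 11) = [1, 10, 4, 8, 6, 5, 2, 11, 12, 9, 3, 7, 0]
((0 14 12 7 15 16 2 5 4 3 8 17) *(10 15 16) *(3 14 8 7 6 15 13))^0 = (17) = [0, 1, 2, 3, 4, 5, 6, 7, 8, 9, 10, 11, 12, 13, 14, 15, 16, 17]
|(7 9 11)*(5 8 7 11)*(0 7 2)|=6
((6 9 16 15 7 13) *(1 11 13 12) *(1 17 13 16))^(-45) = (1 12)(6 15)(7 9)(11 17)(13 16) = [0, 12, 2, 3, 4, 5, 15, 9, 8, 7, 10, 17, 1, 16, 14, 6, 13, 11]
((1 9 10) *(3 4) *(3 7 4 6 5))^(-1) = (1 10 9)(3 5 6)(4 7) = [0, 10, 2, 5, 7, 6, 3, 4, 8, 1, 9]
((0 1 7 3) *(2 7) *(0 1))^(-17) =(1 3 7 2) =[0, 3, 1, 7, 4, 5, 6, 2]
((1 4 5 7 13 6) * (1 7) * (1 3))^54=(13)(1 5)(3 4)=[0, 5, 2, 4, 3, 1, 6, 7, 8, 9, 10, 11, 12, 13]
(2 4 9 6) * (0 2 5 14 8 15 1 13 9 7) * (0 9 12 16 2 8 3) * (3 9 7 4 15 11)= (0 8 11 3)(1 13 12 16 2 15)(5 14 9 6)= [8, 13, 15, 0, 4, 14, 5, 7, 11, 6, 10, 3, 16, 12, 9, 1, 2]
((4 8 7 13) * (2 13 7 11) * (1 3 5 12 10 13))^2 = (1 5 10 4 11)(2 3 12 13 8) = [0, 5, 3, 12, 11, 10, 6, 7, 2, 9, 4, 1, 13, 8]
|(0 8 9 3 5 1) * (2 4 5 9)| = 6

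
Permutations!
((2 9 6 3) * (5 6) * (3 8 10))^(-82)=(2 5 8 3 9 6 10)=[0, 1, 5, 9, 4, 8, 10, 7, 3, 6, 2]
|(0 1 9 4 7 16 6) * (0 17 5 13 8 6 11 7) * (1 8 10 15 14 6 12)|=|(0 8 12 1 9 4)(5 13 10 15 14 6 17)(7 16 11)|=42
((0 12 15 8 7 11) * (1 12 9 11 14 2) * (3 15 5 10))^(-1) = (0 11 9)(1 2 14 7 8 15 3 10 5 12) = [11, 2, 14, 10, 4, 12, 6, 8, 15, 0, 5, 9, 1, 13, 7, 3]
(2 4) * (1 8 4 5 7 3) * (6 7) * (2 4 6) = (1 8 6 7 3)(2 5) = [0, 8, 5, 1, 4, 2, 7, 3, 6]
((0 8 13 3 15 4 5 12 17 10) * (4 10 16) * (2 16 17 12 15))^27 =[5, 1, 8, 0, 3, 2, 6, 7, 15, 9, 4, 11, 12, 10, 14, 16, 13, 17] =(17)(0 5 2 8 15 16 13 10 4 3)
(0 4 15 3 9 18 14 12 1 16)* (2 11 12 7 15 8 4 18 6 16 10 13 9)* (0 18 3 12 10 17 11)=[3, 17, 0, 2, 8, 5, 16, 15, 4, 6, 13, 10, 1, 9, 7, 12, 18, 11, 14]=(0 3 2)(1 17 11 10 13 9 6 16 18 14 7 15 12)(4 8)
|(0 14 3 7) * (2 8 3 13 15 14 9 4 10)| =24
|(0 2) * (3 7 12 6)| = |(0 2)(3 7 12 6)| = 4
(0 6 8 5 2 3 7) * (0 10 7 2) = (0 6 8 5)(2 3)(7 10) = [6, 1, 3, 2, 4, 0, 8, 10, 5, 9, 7]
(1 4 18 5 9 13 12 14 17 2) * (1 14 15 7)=(1 4 18 5 9 13 12 15 7)(2 14 17)=[0, 4, 14, 3, 18, 9, 6, 1, 8, 13, 10, 11, 15, 12, 17, 7, 16, 2, 5]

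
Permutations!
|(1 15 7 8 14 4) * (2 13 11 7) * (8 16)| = |(1 15 2 13 11 7 16 8 14 4)| = 10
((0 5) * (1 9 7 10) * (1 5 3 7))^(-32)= (0 10 3 5 7)= [10, 1, 2, 5, 4, 7, 6, 0, 8, 9, 3]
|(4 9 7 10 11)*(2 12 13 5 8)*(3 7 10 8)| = |(2 12 13 5 3 7 8)(4 9 10 11)| = 28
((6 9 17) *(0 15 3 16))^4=(6 9 17)=[0, 1, 2, 3, 4, 5, 9, 7, 8, 17, 10, 11, 12, 13, 14, 15, 16, 6]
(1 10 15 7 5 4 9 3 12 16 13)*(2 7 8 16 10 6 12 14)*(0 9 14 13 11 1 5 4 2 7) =(0 9 3 13 5 2)(1 6 12 10 15 8 16 11)(4 14 7) =[9, 6, 0, 13, 14, 2, 12, 4, 16, 3, 15, 1, 10, 5, 7, 8, 11]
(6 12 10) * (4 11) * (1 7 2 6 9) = [0, 7, 6, 3, 11, 5, 12, 2, 8, 1, 9, 4, 10] = (1 7 2 6 12 10 9)(4 11)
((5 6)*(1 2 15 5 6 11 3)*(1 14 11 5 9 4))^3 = (1 9 2 4 15) = [0, 9, 4, 3, 15, 5, 6, 7, 8, 2, 10, 11, 12, 13, 14, 1]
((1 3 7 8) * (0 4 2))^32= (8)(0 2 4)= [2, 1, 4, 3, 0, 5, 6, 7, 8]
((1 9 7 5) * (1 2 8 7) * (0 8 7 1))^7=(0 9 1 8)(2 7 5)=[9, 8, 7, 3, 4, 2, 6, 5, 0, 1]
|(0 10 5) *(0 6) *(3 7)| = 4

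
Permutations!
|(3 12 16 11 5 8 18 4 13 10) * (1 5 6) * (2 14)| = 12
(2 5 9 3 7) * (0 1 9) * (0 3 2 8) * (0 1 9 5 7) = (0 9 2 7 8 1 5 3) = [9, 5, 7, 0, 4, 3, 6, 8, 1, 2]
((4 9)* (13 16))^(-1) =(4 9)(13 16) =[0, 1, 2, 3, 9, 5, 6, 7, 8, 4, 10, 11, 12, 16, 14, 15, 13]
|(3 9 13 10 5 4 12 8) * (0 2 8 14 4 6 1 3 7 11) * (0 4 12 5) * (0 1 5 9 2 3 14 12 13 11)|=|(0 3 2 8 7)(1 14 13 10)(4 9 11)(5 6)|=60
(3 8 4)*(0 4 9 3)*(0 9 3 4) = (3 8)(4 9) = [0, 1, 2, 8, 9, 5, 6, 7, 3, 4]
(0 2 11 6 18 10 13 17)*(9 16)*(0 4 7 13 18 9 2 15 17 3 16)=(0 15 17 4 7 13 3 16 2 11 6 9)(10 18)=[15, 1, 11, 16, 7, 5, 9, 13, 8, 0, 18, 6, 12, 3, 14, 17, 2, 4, 10]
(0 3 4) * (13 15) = (0 3 4)(13 15) = [3, 1, 2, 4, 0, 5, 6, 7, 8, 9, 10, 11, 12, 15, 14, 13]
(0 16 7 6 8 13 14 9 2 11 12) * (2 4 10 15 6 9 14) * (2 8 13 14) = (0 16 7 9 4 10 15 6 13 8 14 2 11 12) = [16, 1, 11, 3, 10, 5, 13, 9, 14, 4, 15, 12, 0, 8, 2, 6, 7]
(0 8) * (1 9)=[8, 9, 2, 3, 4, 5, 6, 7, 0, 1]=(0 8)(1 9)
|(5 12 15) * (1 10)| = 6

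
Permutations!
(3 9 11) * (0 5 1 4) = (0 5 1 4)(3 9 11) = [5, 4, 2, 9, 0, 1, 6, 7, 8, 11, 10, 3]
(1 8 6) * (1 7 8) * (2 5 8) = (2 5 8 6 7) = [0, 1, 5, 3, 4, 8, 7, 2, 6]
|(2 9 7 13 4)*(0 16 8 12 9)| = 9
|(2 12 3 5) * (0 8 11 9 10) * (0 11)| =|(0 8)(2 12 3 5)(9 10 11)| =12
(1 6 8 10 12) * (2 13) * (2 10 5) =(1 6 8 5 2 13 10 12) =[0, 6, 13, 3, 4, 2, 8, 7, 5, 9, 12, 11, 1, 10]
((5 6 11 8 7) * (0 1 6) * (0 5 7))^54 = (0 8 11 6 1) = [8, 0, 2, 3, 4, 5, 1, 7, 11, 9, 10, 6]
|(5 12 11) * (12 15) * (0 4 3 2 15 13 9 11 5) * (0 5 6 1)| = |(0 4 3 2 15 12 6 1)(5 13 9 11)| = 8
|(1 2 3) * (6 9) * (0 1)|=|(0 1 2 3)(6 9)|=4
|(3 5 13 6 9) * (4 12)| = 10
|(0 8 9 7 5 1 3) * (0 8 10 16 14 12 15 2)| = 42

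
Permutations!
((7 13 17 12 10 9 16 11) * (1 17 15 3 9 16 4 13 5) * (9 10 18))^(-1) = [0, 5, 2, 15, 9, 7, 6, 11, 8, 18, 3, 16, 17, 4, 14, 13, 10, 1, 12] = (1 5 7 11 16 10 3 15 13 4 9 18 12 17)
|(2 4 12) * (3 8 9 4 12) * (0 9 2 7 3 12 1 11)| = 10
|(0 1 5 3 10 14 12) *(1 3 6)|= 15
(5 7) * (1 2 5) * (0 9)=(0 9)(1 2 5 7)=[9, 2, 5, 3, 4, 7, 6, 1, 8, 0]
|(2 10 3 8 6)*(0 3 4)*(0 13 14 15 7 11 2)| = 8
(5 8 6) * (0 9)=(0 9)(5 8 6)=[9, 1, 2, 3, 4, 8, 5, 7, 6, 0]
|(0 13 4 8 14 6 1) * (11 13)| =|(0 11 13 4 8 14 6 1)| =8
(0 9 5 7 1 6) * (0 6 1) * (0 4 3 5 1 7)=(0 9 1 7 4 3 5)=[9, 7, 2, 5, 3, 0, 6, 4, 8, 1]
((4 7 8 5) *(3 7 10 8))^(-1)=(3 7)(4 5 8 10)=[0, 1, 2, 7, 5, 8, 6, 3, 10, 9, 4]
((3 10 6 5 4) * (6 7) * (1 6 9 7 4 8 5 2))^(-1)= [0, 2, 6, 4, 10, 8, 1, 9, 5, 7, 3]= (1 2 6)(3 4 10)(5 8)(7 9)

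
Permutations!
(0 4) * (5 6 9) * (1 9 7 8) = [4, 9, 2, 3, 0, 6, 7, 8, 1, 5] = (0 4)(1 9 5 6 7 8)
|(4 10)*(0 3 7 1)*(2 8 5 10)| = 20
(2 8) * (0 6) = (0 6)(2 8) = [6, 1, 8, 3, 4, 5, 0, 7, 2]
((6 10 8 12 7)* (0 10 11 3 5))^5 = [6, 1, 2, 12, 4, 7, 10, 0, 3, 9, 11, 8, 5] = (0 6 10 11 8 3 12 5 7)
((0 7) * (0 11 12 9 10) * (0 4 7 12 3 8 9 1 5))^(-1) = (0 5 1 12)(3 11 7 4 10 9 8) = [5, 12, 2, 11, 10, 1, 6, 4, 3, 8, 9, 7, 0]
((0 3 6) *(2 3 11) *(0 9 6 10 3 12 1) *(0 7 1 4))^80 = (12) = [0, 1, 2, 3, 4, 5, 6, 7, 8, 9, 10, 11, 12]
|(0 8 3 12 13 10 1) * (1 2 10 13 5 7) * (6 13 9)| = 42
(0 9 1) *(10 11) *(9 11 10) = (0 11 9 1) = [11, 0, 2, 3, 4, 5, 6, 7, 8, 1, 10, 9]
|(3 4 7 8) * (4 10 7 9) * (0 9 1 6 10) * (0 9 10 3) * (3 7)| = |(0 10 3 9 4 1 6 7 8)| = 9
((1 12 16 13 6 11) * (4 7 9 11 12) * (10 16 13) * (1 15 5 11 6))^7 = [0, 1, 2, 3, 4, 11, 6, 7, 8, 9, 16, 15, 12, 13, 14, 5, 10] = (5 11 15)(10 16)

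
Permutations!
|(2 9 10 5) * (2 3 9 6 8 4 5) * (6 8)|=7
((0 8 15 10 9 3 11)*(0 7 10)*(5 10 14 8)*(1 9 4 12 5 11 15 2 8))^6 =[3, 7, 2, 1, 5, 4, 6, 0, 8, 14, 12, 15, 10, 13, 11, 9] =(0 3 1 7)(4 5)(9 14 11 15)(10 12)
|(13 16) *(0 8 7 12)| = |(0 8 7 12)(13 16)| = 4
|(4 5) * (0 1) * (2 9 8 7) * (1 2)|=6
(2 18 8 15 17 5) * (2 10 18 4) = [0, 1, 4, 3, 2, 10, 6, 7, 15, 9, 18, 11, 12, 13, 14, 17, 16, 5, 8] = (2 4)(5 10 18 8 15 17)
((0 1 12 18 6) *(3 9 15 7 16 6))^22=(0 12 3 15 16)(1 18 9 7 6)=[12, 18, 2, 15, 4, 5, 1, 6, 8, 7, 10, 11, 3, 13, 14, 16, 0, 17, 9]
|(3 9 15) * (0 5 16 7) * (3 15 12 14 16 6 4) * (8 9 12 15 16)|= 12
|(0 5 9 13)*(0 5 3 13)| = |(0 3 13 5 9)| = 5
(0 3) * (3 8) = (0 8 3) = [8, 1, 2, 0, 4, 5, 6, 7, 3]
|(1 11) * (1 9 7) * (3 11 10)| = 6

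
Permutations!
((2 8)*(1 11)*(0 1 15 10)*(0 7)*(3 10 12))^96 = (15) = [0, 1, 2, 3, 4, 5, 6, 7, 8, 9, 10, 11, 12, 13, 14, 15]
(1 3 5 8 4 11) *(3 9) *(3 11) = (1 9 11)(3 5 8 4) = [0, 9, 2, 5, 3, 8, 6, 7, 4, 11, 10, 1]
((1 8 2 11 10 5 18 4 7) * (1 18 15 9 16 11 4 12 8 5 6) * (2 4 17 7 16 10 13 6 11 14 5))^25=[0, 16, 14, 3, 13, 2, 4, 15, 11, 7, 18, 12, 10, 8, 1, 17, 6, 5, 9]=(1 16 6 4 13 8 11 12 10 18 9 7 15 17 5 2 14)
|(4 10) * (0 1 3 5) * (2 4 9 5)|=|(0 1 3 2 4 10 9 5)|=8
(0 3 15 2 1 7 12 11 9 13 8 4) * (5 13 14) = [3, 7, 1, 15, 0, 13, 6, 12, 4, 14, 10, 9, 11, 8, 5, 2] = (0 3 15 2 1 7 12 11 9 14 5 13 8 4)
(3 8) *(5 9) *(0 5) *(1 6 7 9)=(0 5 1 6 7 9)(3 8)=[5, 6, 2, 8, 4, 1, 7, 9, 3, 0]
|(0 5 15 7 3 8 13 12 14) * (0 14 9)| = |(0 5 15 7 3 8 13 12 9)| = 9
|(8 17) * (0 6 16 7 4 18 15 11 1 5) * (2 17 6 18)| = |(0 18 15 11 1 5)(2 17 8 6 16 7 4)| = 42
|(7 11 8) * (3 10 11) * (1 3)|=|(1 3 10 11 8 7)|=6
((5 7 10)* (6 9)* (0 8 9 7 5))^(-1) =(0 10 7 6 9 8) =[10, 1, 2, 3, 4, 5, 9, 6, 0, 8, 7]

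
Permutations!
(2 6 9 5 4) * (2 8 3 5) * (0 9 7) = (0 9 2 6 7)(3 5 4 8) = [9, 1, 6, 5, 8, 4, 7, 0, 3, 2]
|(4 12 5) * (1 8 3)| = 3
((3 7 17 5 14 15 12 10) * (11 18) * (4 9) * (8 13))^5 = (3 15 17 10 14 7 12 5)(4 9)(8 13)(11 18) = [0, 1, 2, 15, 9, 3, 6, 12, 13, 4, 14, 18, 5, 8, 7, 17, 16, 10, 11]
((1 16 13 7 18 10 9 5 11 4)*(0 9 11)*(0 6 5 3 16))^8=[11, 10, 2, 1, 18, 5, 6, 3, 8, 4, 13, 7, 12, 9, 14, 15, 0, 17, 16]=(0 11 7 3 1 10 13 9 4 18 16)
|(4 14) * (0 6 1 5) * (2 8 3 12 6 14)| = |(0 14 4 2 8 3 12 6 1 5)| = 10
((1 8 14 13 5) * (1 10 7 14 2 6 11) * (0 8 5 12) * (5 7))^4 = (0 11 13 2 7)(1 12 6 14 8) = [11, 12, 7, 3, 4, 5, 14, 0, 1, 9, 10, 13, 6, 2, 8]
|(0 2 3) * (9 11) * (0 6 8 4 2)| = 10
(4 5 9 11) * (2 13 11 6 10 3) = (2 13 11 4 5 9 6 10 3) = [0, 1, 13, 2, 5, 9, 10, 7, 8, 6, 3, 4, 12, 11]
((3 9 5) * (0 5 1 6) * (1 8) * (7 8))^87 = (0 6 1 8 7 9 3 5) = [6, 8, 2, 5, 4, 0, 1, 9, 7, 3]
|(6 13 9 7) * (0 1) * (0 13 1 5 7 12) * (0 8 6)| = 6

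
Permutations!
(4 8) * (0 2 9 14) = (0 2 9 14)(4 8) = [2, 1, 9, 3, 8, 5, 6, 7, 4, 14, 10, 11, 12, 13, 0]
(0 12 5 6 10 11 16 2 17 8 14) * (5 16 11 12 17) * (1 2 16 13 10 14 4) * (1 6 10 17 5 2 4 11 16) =(0 5 10 12 13 17 8 11 16 1 4 6 14) =[5, 4, 2, 3, 6, 10, 14, 7, 11, 9, 12, 16, 13, 17, 0, 15, 1, 8]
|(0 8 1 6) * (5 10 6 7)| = 7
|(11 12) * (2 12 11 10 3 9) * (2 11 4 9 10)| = 6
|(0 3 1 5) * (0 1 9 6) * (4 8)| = 4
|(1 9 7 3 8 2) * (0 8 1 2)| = 4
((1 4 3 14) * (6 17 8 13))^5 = (1 4 3 14)(6 17 8 13) = [0, 4, 2, 14, 3, 5, 17, 7, 13, 9, 10, 11, 12, 6, 1, 15, 16, 8]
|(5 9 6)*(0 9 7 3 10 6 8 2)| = |(0 9 8 2)(3 10 6 5 7)| = 20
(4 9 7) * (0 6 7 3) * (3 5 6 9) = (0 9 5 6 7 4 3) = [9, 1, 2, 0, 3, 6, 7, 4, 8, 5]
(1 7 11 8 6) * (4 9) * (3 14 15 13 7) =(1 3 14 15 13 7 11 8 6)(4 9) =[0, 3, 2, 14, 9, 5, 1, 11, 6, 4, 10, 8, 12, 7, 15, 13]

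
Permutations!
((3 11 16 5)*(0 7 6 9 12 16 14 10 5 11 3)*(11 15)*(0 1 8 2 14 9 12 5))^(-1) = (0 10 14 2 8 1 5 9 11 15 16 12 6 7) = [10, 5, 8, 3, 4, 9, 7, 0, 1, 11, 14, 15, 6, 13, 2, 16, 12]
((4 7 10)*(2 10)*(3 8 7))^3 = (2 3)(4 7)(8 10) = [0, 1, 3, 2, 7, 5, 6, 4, 10, 9, 8]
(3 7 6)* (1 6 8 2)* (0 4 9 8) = [4, 6, 1, 7, 9, 5, 3, 0, 2, 8] = (0 4 9 8 2 1 6 3 7)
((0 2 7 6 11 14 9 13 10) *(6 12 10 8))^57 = (0 7 10 2 12)(6 9)(8 14)(11 13) = [7, 1, 12, 3, 4, 5, 9, 10, 14, 6, 2, 13, 0, 11, 8]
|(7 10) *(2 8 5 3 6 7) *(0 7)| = |(0 7 10 2 8 5 3 6)| = 8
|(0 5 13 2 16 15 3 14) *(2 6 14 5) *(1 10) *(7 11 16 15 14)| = 22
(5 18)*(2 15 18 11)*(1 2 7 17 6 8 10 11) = (1 2 15 18 5)(6 8 10 11 7 17) = [0, 2, 15, 3, 4, 1, 8, 17, 10, 9, 11, 7, 12, 13, 14, 18, 16, 6, 5]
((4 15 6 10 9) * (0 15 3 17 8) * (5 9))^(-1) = [8, 1, 2, 4, 9, 10, 15, 7, 17, 5, 6, 11, 12, 13, 14, 0, 16, 3] = (0 8 17 3 4 9 5 10 6 15)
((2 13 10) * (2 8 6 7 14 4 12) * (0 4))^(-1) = (0 14 7 6 8 10 13 2 12 4) = [14, 1, 12, 3, 0, 5, 8, 6, 10, 9, 13, 11, 4, 2, 7]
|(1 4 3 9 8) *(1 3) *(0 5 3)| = 10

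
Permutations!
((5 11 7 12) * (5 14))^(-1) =[0, 1, 2, 3, 4, 14, 6, 11, 8, 9, 10, 5, 7, 13, 12] =(5 14 12 7 11)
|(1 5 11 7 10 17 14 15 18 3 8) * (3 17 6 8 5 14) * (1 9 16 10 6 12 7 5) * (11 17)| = 56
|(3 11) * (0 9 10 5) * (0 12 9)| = 4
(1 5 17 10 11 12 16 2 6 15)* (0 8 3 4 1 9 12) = (0 8 3 4 1 5 17 10 11)(2 6 15 9 12 16) = [8, 5, 6, 4, 1, 17, 15, 7, 3, 12, 11, 0, 16, 13, 14, 9, 2, 10]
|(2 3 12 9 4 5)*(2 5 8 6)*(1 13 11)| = |(1 13 11)(2 3 12 9 4 8 6)| = 21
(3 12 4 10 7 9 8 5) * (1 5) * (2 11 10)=(1 5 3 12 4 2 11 10 7 9 8)=[0, 5, 11, 12, 2, 3, 6, 9, 1, 8, 7, 10, 4]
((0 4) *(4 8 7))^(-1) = (0 4 7 8) = [4, 1, 2, 3, 7, 5, 6, 8, 0]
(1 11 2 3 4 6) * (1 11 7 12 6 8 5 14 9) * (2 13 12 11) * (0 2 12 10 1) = (0 2 3 4 8 5 14 9)(1 7 11 13 10)(6 12) = [2, 7, 3, 4, 8, 14, 12, 11, 5, 0, 1, 13, 6, 10, 9]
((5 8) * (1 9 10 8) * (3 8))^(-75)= [0, 3, 2, 1, 4, 10, 6, 7, 9, 8, 5]= (1 3)(5 10)(8 9)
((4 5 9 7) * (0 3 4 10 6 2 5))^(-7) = (0 4 3)(2 6 10 7 9 5) = [4, 1, 6, 0, 3, 2, 10, 9, 8, 5, 7]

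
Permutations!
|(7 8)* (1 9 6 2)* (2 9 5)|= |(1 5 2)(6 9)(7 8)|= 6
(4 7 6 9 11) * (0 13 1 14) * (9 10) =(0 13 1 14)(4 7 6 10 9 11) =[13, 14, 2, 3, 7, 5, 10, 6, 8, 11, 9, 4, 12, 1, 0]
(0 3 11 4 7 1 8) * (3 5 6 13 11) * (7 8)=[5, 7, 2, 3, 8, 6, 13, 1, 0, 9, 10, 4, 12, 11]=(0 5 6 13 11 4 8)(1 7)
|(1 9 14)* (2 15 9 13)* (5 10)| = 6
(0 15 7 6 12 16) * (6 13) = (0 15 7 13 6 12 16) = [15, 1, 2, 3, 4, 5, 12, 13, 8, 9, 10, 11, 16, 6, 14, 7, 0]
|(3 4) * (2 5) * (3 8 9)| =4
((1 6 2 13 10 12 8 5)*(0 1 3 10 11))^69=(0 2)(1 13)(3 5 8 12 10)(6 11)=[2, 13, 0, 5, 4, 8, 11, 7, 12, 9, 3, 6, 10, 1]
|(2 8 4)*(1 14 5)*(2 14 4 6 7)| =|(1 4 14 5)(2 8 6 7)| =4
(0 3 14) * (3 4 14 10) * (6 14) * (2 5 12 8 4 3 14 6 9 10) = [3, 1, 5, 2, 9, 12, 6, 7, 4, 10, 14, 11, 8, 13, 0] = (0 3 2 5 12 8 4 9 10 14)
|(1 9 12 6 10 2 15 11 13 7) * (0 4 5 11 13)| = |(0 4 5 11)(1 9 12 6 10 2 15 13 7)| = 36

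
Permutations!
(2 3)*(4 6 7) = [0, 1, 3, 2, 6, 5, 7, 4] = (2 3)(4 6 7)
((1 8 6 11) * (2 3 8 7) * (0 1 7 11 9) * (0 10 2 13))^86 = (0 1 11 7 13)(2 8 9)(3 6 10) = [1, 11, 8, 6, 4, 5, 10, 13, 9, 2, 3, 7, 12, 0]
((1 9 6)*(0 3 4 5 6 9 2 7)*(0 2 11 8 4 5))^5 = [11, 3, 7, 8, 1, 4, 0, 2, 6, 9, 10, 5] = (0 11 5 4 1 3 8 6)(2 7)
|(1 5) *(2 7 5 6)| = 5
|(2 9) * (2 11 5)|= 4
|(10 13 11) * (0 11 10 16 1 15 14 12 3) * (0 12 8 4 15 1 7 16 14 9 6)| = 8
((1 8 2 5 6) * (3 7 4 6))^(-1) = [0, 6, 8, 5, 7, 2, 4, 3, 1] = (1 6 4 7 3 5 2 8)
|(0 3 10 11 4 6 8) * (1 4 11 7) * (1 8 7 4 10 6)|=|(11)(0 3 6 7 8)(1 10 4)|=15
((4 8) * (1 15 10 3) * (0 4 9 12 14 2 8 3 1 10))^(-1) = (0 15 1 10 3 4)(2 14 12 9 8) = [15, 10, 14, 4, 0, 5, 6, 7, 2, 8, 3, 11, 9, 13, 12, 1]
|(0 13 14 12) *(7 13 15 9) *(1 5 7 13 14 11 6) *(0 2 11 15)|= |(1 5 7 14 12 2 11 6)(9 13 15)|= 24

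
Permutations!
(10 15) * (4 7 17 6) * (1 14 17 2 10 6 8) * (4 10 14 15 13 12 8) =(1 15 6 10 13 12 8)(2 14 17 4 7) =[0, 15, 14, 3, 7, 5, 10, 2, 1, 9, 13, 11, 8, 12, 17, 6, 16, 4]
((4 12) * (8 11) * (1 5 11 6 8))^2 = (12)(1 11 5) = [0, 11, 2, 3, 4, 1, 6, 7, 8, 9, 10, 5, 12]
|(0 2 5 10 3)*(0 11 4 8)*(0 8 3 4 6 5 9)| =6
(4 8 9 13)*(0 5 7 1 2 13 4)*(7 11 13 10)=(0 5 11 13)(1 2 10 7)(4 8 9)=[5, 2, 10, 3, 8, 11, 6, 1, 9, 4, 7, 13, 12, 0]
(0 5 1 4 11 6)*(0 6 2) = (0 5 1 4 11 2) = [5, 4, 0, 3, 11, 1, 6, 7, 8, 9, 10, 2]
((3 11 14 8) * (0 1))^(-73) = (0 1)(3 8 14 11) = [1, 0, 2, 8, 4, 5, 6, 7, 14, 9, 10, 3, 12, 13, 11]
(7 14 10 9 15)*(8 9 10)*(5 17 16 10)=[0, 1, 2, 3, 4, 17, 6, 14, 9, 15, 5, 11, 12, 13, 8, 7, 10, 16]=(5 17 16 10)(7 14 8 9 15)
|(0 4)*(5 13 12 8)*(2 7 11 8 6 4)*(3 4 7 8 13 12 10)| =|(0 2 8 5 12 6 7 11 13 10 3 4)| =12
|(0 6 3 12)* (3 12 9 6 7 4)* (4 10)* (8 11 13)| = 24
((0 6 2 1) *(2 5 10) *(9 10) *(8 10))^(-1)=[1, 2, 10, 3, 4, 6, 0, 7, 9, 5, 8]=(0 1 2 10 8 9 5 6)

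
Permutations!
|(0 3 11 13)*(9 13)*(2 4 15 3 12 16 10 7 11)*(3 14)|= |(0 12 16 10 7 11 9 13)(2 4 15 14 3)|= 40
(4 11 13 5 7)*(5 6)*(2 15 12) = (2 15 12)(4 11 13 6 5 7) = [0, 1, 15, 3, 11, 7, 5, 4, 8, 9, 10, 13, 2, 6, 14, 12]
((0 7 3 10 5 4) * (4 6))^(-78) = [4, 1, 2, 7, 6, 10, 5, 0, 8, 9, 3] = (0 4 6 5 10 3 7)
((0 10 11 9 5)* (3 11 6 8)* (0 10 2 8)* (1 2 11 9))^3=(0 2 9 6 1 3 10 11 8 5)=[2, 3, 9, 10, 4, 0, 1, 7, 5, 6, 11, 8]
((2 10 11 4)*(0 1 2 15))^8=(0 1 2 10 11 4 15)=[1, 2, 10, 3, 15, 5, 6, 7, 8, 9, 11, 4, 12, 13, 14, 0]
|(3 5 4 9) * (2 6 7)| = 12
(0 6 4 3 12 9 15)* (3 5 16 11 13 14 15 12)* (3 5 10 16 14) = [6, 1, 2, 5, 10, 14, 4, 7, 8, 12, 16, 13, 9, 3, 15, 0, 11] = (0 6 4 10 16 11 13 3 5 14 15)(9 12)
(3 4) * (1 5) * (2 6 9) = (1 5)(2 6 9)(3 4) = [0, 5, 6, 4, 3, 1, 9, 7, 8, 2]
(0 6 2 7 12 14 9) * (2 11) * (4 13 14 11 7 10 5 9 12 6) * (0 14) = (0 4 13)(2 10 5 9 14 12 11)(6 7) = [4, 1, 10, 3, 13, 9, 7, 6, 8, 14, 5, 2, 11, 0, 12]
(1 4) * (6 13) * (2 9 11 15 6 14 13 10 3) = (1 4)(2 9 11 15 6 10 3)(13 14) = [0, 4, 9, 2, 1, 5, 10, 7, 8, 11, 3, 15, 12, 14, 13, 6]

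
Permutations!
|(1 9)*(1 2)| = 3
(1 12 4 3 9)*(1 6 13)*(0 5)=[5, 12, 2, 9, 3, 0, 13, 7, 8, 6, 10, 11, 4, 1]=(0 5)(1 12 4 3 9 6 13)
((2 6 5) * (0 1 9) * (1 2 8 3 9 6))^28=(0 5)(1 3)(2 8)(6 9)=[5, 3, 8, 1, 4, 0, 9, 7, 2, 6]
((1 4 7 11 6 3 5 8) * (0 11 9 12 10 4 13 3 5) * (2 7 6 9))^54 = (0 6)(1 12)(3 4)(5 11)(8 9)(10 13) = [6, 12, 2, 4, 3, 11, 0, 7, 9, 8, 13, 5, 1, 10]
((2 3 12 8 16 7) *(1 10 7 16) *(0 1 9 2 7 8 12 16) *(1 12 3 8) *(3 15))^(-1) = [16, 10, 9, 15, 4, 5, 6, 7, 2, 8, 1, 11, 0, 13, 14, 12, 3] = (0 16 3 15 12)(1 10)(2 9 8)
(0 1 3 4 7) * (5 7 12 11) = [1, 3, 2, 4, 12, 7, 6, 0, 8, 9, 10, 5, 11] = (0 1 3 4 12 11 5 7)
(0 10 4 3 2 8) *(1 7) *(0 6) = (0 10 4 3 2 8 6)(1 7) = [10, 7, 8, 2, 3, 5, 0, 1, 6, 9, 4]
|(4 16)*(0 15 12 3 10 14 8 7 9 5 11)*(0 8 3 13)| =60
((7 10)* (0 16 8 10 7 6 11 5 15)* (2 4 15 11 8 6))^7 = (0 15 4 2 10 8 6 16)(5 11) = [15, 1, 10, 3, 2, 11, 16, 7, 6, 9, 8, 5, 12, 13, 14, 4, 0]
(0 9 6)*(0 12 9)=(6 12 9)=[0, 1, 2, 3, 4, 5, 12, 7, 8, 6, 10, 11, 9]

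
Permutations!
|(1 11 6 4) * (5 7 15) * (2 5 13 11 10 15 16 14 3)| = |(1 10 15 13 11 6 4)(2 5 7 16 14 3)| = 42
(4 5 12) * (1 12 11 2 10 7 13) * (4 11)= (1 12 11 2 10 7 13)(4 5)= [0, 12, 10, 3, 5, 4, 6, 13, 8, 9, 7, 2, 11, 1]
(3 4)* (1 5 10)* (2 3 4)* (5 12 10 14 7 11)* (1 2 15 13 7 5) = (1 12 10 2 3 15 13 7 11)(5 14) = [0, 12, 3, 15, 4, 14, 6, 11, 8, 9, 2, 1, 10, 7, 5, 13]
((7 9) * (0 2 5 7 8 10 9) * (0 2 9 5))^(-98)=(10)=[0, 1, 2, 3, 4, 5, 6, 7, 8, 9, 10]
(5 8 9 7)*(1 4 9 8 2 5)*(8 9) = (1 4 8 9 7)(2 5) = [0, 4, 5, 3, 8, 2, 6, 1, 9, 7]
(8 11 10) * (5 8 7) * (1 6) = (1 6)(5 8 11 10 7) = [0, 6, 2, 3, 4, 8, 1, 5, 11, 9, 7, 10]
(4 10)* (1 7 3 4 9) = (1 7 3 4 10 9) = [0, 7, 2, 4, 10, 5, 6, 3, 8, 1, 9]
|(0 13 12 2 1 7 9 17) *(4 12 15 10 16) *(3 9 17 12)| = 13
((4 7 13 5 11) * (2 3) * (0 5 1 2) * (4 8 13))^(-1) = (0 3 2 1 13 8 11 5)(4 7) = [3, 13, 1, 2, 7, 0, 6, 4, 11, 9, 10, 5, 12, 8]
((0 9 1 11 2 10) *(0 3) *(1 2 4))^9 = (11)(0 3 10 2 9) = [3, 1, 9, 10, 4, 5, 6, 7, 8, 0, 2, 11]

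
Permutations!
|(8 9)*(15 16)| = 2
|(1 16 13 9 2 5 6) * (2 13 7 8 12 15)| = 18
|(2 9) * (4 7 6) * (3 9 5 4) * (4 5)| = 6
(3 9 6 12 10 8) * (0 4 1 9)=(0 4 1 9 6 12 10 8 3)=[4, 9, 2, 0, 1, 5, 12, 7, 3, 6, 8, 11, 10]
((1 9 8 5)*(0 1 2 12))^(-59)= [5, 2, 9, 3, 4, 1, 6, 7, 0, 12, 10, 11, 8]= (0 5 1 2 9 12 8)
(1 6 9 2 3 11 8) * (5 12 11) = [0, 6, 3, 5, 4, 12, 9, 7, 1, 2, 10, 8, 11] = (1 6 9 2 3 5 12 11 8)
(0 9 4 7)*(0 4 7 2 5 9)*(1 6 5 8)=(1 6 5 9 7 4 2 8)=[0, 6, 8, 3, 2, 9, 5, 4, 1, 7]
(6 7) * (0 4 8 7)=[4, 1, 2, 3, 8, 5, 0, 6, 7]=(0 4 8 7 6)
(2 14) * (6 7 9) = (2 14)(6 7 9) = [0, 1, 14, 3, 4, 5, 7, 9, 8, 6, 10, 11, 12, 13, 2]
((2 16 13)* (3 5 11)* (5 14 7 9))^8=(2 13 16)(3 7 5)(9 11 14)=[0, 1, 13, 7, 4, 3, 6, 5, 8, 11, 10, 14, 12, 16, 9, 15, 2]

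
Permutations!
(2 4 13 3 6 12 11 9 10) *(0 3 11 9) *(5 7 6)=[3, 1, 4, 5, 13, 7, 12, 6, 8, 10, 2, 0, 9, 11]=(0 3 5 7 6 12 9 10 2 4 13 11)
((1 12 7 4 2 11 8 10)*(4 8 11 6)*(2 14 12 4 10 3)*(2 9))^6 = [0, 3, 12, 4, 9, 5, 7, 10, 1, 14, 8, 11, 6, 13, 2] = (1 3 4 9 14 2 12 6 7 10 8)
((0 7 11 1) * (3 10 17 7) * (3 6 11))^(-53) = (0 1 11 6)(3 7 17 10) = [1, 11, 2, 7, 4, 5, 0, 17, 8, 9, 3, 6, 12, 13, 14, 15, 16, 10]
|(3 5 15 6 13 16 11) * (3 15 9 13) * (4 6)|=9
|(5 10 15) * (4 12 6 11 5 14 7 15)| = |(4 12 6 11 5 10)(7 15 14)| = 6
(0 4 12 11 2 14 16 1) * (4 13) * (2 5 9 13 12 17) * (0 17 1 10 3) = (0 12 11 5 9 13 4 1 17 2 14 16 10 3) = [12, 17, 14, 0, 1, 9, 6, 7, 8, 13, 3, 5, 11, 4, 16, 15, 10, 2]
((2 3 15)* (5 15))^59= (2 15 5 3)= [0, 1, 15, 2, 4, 3, 6, 7, 8, 9, 10, 11, 12, 13, 14, 5]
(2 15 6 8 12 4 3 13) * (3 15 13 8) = [0, 1, 13, 8, 15, 5, 3, 7, 12, 9, 10, 11, 4, 2, 14, 6] = (2 13)(3 8 12 4 15 6)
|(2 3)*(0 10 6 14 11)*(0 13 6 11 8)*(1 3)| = 21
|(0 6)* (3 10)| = |(0 6)(3 10)| = 2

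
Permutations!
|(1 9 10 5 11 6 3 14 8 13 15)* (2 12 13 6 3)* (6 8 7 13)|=30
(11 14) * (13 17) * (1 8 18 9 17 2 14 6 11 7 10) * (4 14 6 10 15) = [0, 8, 6, 3, 14, 5, 11, 15, 18, 17, 1, 10, 12, 2, 7, 4, 16, 13, 9] = (1 8 18 9 17 13 2 6 11 10)(4 14 7 15)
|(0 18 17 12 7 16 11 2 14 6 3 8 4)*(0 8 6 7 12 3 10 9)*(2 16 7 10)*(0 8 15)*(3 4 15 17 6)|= |(0 18 6 2 14 10 9 8 15)(4 17)(11 16)|= 18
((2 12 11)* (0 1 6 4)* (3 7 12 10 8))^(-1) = (0 4 6 1)(2 11 12 7 3 8 10) = [4, 0, 11, 8, 6, 5, 1, 3, 10, 9, 2, 12, 7]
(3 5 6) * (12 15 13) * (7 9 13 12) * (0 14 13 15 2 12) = [14, 1, 12, 5, 4, 6, 3, 9, 8, 15, 10, 11, 2, 7, 13, 0] = (0 14 13 7 9 15)(2 12)(3 5 6)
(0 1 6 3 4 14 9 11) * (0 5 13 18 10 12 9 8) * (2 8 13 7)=(0 1 6 3 4 14 13 18 10 12 9 11 5 7 2 8)=[1, 6, 8, 4, 14, 7, 3, 2, 0, 11, 12, 5, 9, 18, 13, 15, 16, 17, 10]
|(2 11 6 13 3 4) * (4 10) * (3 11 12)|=15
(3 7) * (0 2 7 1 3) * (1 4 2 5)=[5, 3, 7, 4, 2, 1, 6, 0]=(0 5 1 3 4 2 7)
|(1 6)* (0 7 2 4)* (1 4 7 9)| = |(0 9 1 6 4)(2 7)| = 10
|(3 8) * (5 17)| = 2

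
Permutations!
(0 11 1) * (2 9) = (0 11 1)(2 9) = [11, 0, 9, 3, 4, 5, 6, 7, 8, 2, 10, 1]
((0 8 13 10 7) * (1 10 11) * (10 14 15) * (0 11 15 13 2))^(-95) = (0 8 2)(1 15 11 13 7 14 10) = [8, 15, 0, 3, 4, 5, 6, 14, 2, 9, 1, 13, 12, 7, 10, 11]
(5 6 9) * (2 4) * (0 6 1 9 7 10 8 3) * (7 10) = (0 6 10 8 3)(1 9 5)(2 4) = [6, 9, 4, 0, 2, 1, 10, 7, 3, 5, 8]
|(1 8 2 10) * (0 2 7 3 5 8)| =|(0 2 10 1)(3 5 8 7)| =4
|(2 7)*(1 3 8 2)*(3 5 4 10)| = 8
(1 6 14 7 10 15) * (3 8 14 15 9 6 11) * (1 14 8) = (1 11 3)(6 15 14 7 10 9) = [0, 11, 2, 1, 4, 5, 15, 10, 8, 6, 9, 3, 12, 13, 7, 14]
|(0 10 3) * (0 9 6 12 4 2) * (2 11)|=9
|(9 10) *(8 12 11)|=|(8 12 11)(9 10)|=6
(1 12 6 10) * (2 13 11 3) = (1 12 6 10)(2 13 11 3) = [0, 12, 13, 2, 4, 5, 10, 7, 8, 9, 1, 3, 6, 11]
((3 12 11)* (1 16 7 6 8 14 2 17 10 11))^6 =(1 2)(3 8)(6 11)(7 10)(12 14)(16 17) =[0, 2, 1, 8, 4, 5, 11, 10, 3, 9, 7, 6, 14, 13, 12, 15, 17, 16]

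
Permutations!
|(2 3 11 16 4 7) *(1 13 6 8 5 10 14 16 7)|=|(1 13 6 8 5 10 14 16 4)(2 3 11 7)|=36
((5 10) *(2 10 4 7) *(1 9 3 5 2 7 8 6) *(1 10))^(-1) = (1 2 10 6 8 4 5 3 9) = [0, 2, 10, 9, 5, 3, 8, 7, 4, 1, 6]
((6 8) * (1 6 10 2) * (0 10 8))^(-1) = (0 6 1 2 10) = [6, 2, 10, 3, 4, 5, 1, 7, 8, 9, 0]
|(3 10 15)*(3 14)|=|(3 10 15 14)|=4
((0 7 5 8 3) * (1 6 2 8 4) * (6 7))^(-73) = (0 2 3 6 8)(1 4 5 7) = [2, 4, 3, 6, 5, 7, 8, 1, 0]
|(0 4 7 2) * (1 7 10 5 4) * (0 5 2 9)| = |(0 1 7 9)(2 5 4 10)| = 4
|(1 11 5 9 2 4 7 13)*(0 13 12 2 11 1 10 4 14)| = 24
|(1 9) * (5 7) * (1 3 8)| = |(1 9 3 8)(5 7)| = 4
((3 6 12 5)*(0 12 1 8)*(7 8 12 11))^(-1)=[8, 6, 2, 5, 4, 12, 3, 11, 7, 9, 10, 0, 1]=(0 8 7 11)(1 6 3 5 12)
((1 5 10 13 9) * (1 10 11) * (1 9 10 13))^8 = (1 11 13)(5 9 10) = [0, 11, 2, 3, 4, 9, 6, 7, 8, 10, 5, 13, 12, 1]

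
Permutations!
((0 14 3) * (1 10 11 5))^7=(0 14 3)(1 5 11 10)=[14, 5, 2, 0, 4, 11, 6, 7, 8, 9, 1, 10, 12, 13, 3]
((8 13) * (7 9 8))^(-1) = (7 13 8 9) = [0, 1, 2, 3, 4, 5, 6, 13, 9, 7, 10, 11, 12, 8]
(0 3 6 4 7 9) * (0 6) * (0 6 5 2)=(0 3 6 4 7 9 5 2)=[3, 1, 0, 6, 7, 2, 4, 9, 8, 5]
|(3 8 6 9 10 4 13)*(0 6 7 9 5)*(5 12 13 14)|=|(0 6 12 13 3 8 7 9 10 4 14 5)|=12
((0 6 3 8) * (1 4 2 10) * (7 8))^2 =(0 3 8 6 7)(1 2)(4 10) =[3, 2, 1, 8, 10, 5, 7, 0, 6, 9, 4]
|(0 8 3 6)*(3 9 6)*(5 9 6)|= 6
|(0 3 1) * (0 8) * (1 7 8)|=|(0 3 7 8)|=4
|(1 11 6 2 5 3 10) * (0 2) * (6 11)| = |(11)(0 2 5 3 10 1 6)| = 7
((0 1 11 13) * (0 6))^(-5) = [0, 1, 2, 3, 4, 5, 6, 7, 8, 9, 10, 11, 12, 13] = (13)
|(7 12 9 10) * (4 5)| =4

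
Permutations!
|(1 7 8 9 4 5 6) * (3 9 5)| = |(1 7 8 5 6)(3 9 4)| = 15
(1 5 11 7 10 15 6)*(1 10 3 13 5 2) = (1 2)(3 13 5 11 7)(6 10 15) = [0, 2, 1, 13, 4, 11, 10, 3, 8, 9, 15, 7, 12, 5, 14, 6]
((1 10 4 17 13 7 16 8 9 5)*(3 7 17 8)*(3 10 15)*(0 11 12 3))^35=(0 9 16 11 5 10 12 1 4 3 15 8 7)(13 17)=[9, 4, 2, 15, 3, 10, 6, 0, 7, 16, 12, 5, 1, 17, 14, 8, 11, 13]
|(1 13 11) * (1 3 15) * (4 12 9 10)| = |(1 13 11 3 15)(4 12 9 10)| = 20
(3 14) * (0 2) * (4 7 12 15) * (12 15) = (0 2)(3 14)(4 7 15) = [2, 1, 0, 14, 7, 5, 6, 15, 8, 9, 10, 11, 12, 13, 3, 4]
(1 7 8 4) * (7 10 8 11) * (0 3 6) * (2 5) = (0 3 6)(1 10 8 4)(2 5)(7 11) = [3, 10, 5, 6, 1, 2, 0, 11, 4, 9, 8, 7]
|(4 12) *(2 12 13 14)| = |(2 12 4 13 14)| = 5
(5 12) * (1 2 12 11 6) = (1 2 12 5 11 6) = [0, 2, 12, 3, 4, 11, 1, 7, 8, 9, 10, 6, 5]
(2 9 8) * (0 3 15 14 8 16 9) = [3, 1, 0, 15, 4, 5, 6, 7, 2, 16, 10, 11, 12, 13, 8, 14, 9] = (0 3 15 14 8 2)(9 16)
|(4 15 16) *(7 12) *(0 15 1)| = |(0 15 16 4 1)(7 12)| = 10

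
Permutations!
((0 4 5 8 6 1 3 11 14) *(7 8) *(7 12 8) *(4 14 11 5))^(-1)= (0 14)(1 6 8 12 5 3)= [14, 6, 2, 1, 4, 3, 8, 7, 12, 9, 10, 11, 5, 13, 0]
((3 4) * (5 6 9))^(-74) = [0, 1, 2, 3, 4, 6, 9, 7, 8, 5] = (5 6 9)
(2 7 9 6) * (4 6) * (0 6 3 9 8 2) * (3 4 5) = (0 6)(2 7 8)(3 9 5) = [6, 1, 7, 9, 4, 3, 0, 8, 2, 5]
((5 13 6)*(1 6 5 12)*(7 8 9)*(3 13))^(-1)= [0, 12, 2, 5, 4, 13, 1, 9, 7, 8, 10, 11, 6, 3]= (1 12 6)(3 5 13)(7 9 8)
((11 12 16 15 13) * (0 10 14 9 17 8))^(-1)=(0 8 17 9 14 10)(11 13 15 16 12)=[8, 1, 2, 3, 4, 5, 6, 7, 17, 14, 0, 13, 11, 15, 10, 16, 12, 9]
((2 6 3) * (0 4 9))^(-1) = [9, 1, 3, 6, 0, 5, 2, 7, 8, 4] = (0 9 4)(2 3 6)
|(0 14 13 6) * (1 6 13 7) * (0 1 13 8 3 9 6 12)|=|(0 14 7 13 8 3 9 6 1 12)|=10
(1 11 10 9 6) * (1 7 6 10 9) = [0, 11, 2, 3, 4, 5, 7, 6, 8, 10, 1, 9] = (1 11 9 10)(6 7)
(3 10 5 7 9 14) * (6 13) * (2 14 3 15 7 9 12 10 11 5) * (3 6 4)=[0, 1, 14, 11, 3, 9, 13, 12, 8, 6, 2, 5, 10, 4, 15, 7]=(2 14 15 7 12 10)(3 11 5 9 6 13 4)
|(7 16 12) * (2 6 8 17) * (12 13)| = |(2 6 8 17)(7 16 13 12)| = 4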